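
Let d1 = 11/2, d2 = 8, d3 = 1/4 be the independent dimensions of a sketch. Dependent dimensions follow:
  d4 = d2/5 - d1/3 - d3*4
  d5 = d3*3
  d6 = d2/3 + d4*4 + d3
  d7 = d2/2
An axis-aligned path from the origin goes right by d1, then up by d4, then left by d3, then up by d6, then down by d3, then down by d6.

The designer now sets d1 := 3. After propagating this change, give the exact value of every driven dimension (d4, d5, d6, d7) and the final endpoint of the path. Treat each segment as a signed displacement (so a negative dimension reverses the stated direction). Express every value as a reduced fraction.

Apply edit: d1 := 3
  d4 = d2/5 - d1/3 - d3*4 = -2/5
  d5 = d3*3 = 3/4
  d6 = d2/3 + d4*4 + d3 = 79/60
  d7 = d2/2 = 4
Walk from origin (0, 0):
  seg 1: right by d1 = 3 → (3, 0)
  seg 2: up by d4 = -2/5 → (3, -2/5)
  seg 3: left by d3 = 1/4 → (11/4, -2/5)
  seg 4: up by d6 = 79/60 → (11/4, 11/12)
  seg 5: down by d3 = 1/4 → (11/4, 2/3)
  seg 6: down by d6 = 79/60 → (11/4, -13/20)

d4 = -2/5
d5 = 3/4
d6 = 79/60
d7 = 4
endpoint = (11/4, -13/20)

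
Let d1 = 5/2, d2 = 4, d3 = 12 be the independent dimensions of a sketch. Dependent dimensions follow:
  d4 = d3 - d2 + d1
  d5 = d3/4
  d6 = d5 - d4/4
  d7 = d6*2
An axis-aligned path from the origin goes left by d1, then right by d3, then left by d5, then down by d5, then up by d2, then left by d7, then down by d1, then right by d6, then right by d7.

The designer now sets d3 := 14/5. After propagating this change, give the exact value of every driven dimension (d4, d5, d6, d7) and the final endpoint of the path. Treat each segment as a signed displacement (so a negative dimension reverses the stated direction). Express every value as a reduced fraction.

d4 = 13/10
d5 = 7/10
d6 = 3/8
d7 = 3/4
endpoint = (-1/40, 4/5)

Apply edit: d3 := 14/5
  d4 = d3 - d2 + d1 = 13/10
  d5 = d3/4 = 7/10
  d6 = d5 - d4/4 = 3/8
  d7 = d6*2 = 3/4
Walk from origin (0, 0):
  seg 1: left by d1 = 5/2 → (-5/2, 0)
  seg 2: right by d3 = 14/5 → (3/10, 0)
  seg 3: left by d5 = 7/10 → (-2/5, 0)
  seg 4: down by d5 = 7/10 → (-2/5, -7/10)
  seg 5: up by d2 = 4 → (-2/5, 33/10)
  seg 6: left by d7 = 3/4 → (-23/20, 33/10)
  seg 7: down by d1 = 5/2 → (-23/20, 4/5)
  seg 8: right by d6 = 3/8 → (-31/40, 4/5)
  seg 9: right by d7 = 3/4 → (-1/40, 4/5)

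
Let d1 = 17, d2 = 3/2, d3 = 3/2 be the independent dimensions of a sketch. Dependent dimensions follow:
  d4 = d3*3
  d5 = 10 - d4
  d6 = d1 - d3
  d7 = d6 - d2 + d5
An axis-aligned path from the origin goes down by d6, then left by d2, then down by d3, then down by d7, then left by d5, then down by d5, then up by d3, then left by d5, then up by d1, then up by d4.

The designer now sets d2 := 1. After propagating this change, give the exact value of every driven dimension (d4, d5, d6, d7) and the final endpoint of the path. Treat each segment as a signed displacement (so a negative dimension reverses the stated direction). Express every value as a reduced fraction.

Apply edit: d2 := 1
  d4 = d3*3 = 9/2
  d5 = 10 - d4 = 11/2
  d6 = d1 - d3 = 31/2
  d7 = d6 - d2 + d5 = 20
Walk from origin (0, 0):
  seg 1: down by d6 = 31/2 → (0, -31/2)
  seg 2: left by d2 = 1 → (-1, -31/2)
  seg 3: down by d3 = 3/2 → (-1, -17)
  seg 4: down by d7 = 20 → (-1, -37)
  seg 5: left by d5 = 11/2 → (-13/2, -37)
  seg 6: down by d5 = 11/2 → (-13/2, -85/2)
  seg 7: up by d3 = 3/2 → (-13/2, -41)
  seg 8: left by d5 = 11/2 → (-12, -41)
  seg 9: up by d1 = 17 → (-12, -24)
  seg 10: up by d4 = 9/2 → (-12, -39/2)

d4 = 9/2
d5 = 11/2
d6 = 31/2
d7 = 20
endpoint = (-12, -39/2)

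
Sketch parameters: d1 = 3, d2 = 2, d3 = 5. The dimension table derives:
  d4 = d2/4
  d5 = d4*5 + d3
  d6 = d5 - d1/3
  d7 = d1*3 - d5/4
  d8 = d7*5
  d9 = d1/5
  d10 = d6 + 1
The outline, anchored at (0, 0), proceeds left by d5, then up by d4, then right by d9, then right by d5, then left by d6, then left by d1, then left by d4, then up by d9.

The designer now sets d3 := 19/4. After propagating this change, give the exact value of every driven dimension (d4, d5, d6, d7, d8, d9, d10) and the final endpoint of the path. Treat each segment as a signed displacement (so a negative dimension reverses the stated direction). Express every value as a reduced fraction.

Apply edit: d3 := 19/4
  d4 = d2/4 = 1/2
  d5 = d4*5 + d3 = 29/4
  d6 = d5 - d1/3 = 25/4
  d7 = d1*3 - d5/4 = 115/16
  d8 = d7*5 = 575/16
  d9 = d1/5 = 3/5
  d10 = d6 + 1 = 29/4
Walk from origin (0, 0):
  seg 1: left by d5 = 29/4 → (-29/4, 0)
  seg 2: up by d4 = 1/2 → (-29/4, 1/2)
  seg 3: right by d9 = 3/5 → (-133/20, 1/2)
  seg 4: right by d5 = 29/4 → (3/5, 1/2)
  seg 5: left by d6 = 25/4 → (-113/20, 1/2)
  seg 6: left by d1 = 3 → (-173/20, 1/2)
  seg 7: left by d4 = 1/2 → (-183/20, 1/2)
  seg 8: up by d9 = 3/5 → (-183/20, 11/10)

d4 = 1/2
d5 = 29/4
d6 = 25/4
d7 = 115/16
d8 = 575/16
d9 = 3/5
d10 = 29/4
endpoint = (-183/20, 11/10)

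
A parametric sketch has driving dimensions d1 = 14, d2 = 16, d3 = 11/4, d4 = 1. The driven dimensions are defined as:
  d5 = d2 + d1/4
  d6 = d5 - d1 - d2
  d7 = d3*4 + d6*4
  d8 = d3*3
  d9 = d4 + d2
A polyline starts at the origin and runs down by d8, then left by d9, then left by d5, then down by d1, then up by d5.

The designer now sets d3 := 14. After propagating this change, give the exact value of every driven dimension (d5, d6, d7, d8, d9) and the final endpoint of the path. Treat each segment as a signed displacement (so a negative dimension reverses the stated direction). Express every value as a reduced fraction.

d5 = 39/2
d6 = -21/2
d7 = 14
d8 = 42
d9 = 17
endpoint = (-73/2, -73/2)

Apply edit: d3 := 14
  d5 = d2 + d1/4 = 39/2
  d6 = d5 - d1 - d2 = -21/2
  d7 = d3*4 + d6*4 = 14
  d8 = d3*3 = 42
  d9 = d4 + d2 = 17
Walk from origin (0, 0):
  seg 1: down by d8 = 42 → (0, -42)
  seg 2: left by d9 = 17 → (-17, -42)
  seg 3: left by d5 = 39/2 → (-73/2, -42)
  seg 4: down by d1 = 14 → (-73/2, -56)
  seg 5: up by d5 = 39/2 → (-73/2, -73/2)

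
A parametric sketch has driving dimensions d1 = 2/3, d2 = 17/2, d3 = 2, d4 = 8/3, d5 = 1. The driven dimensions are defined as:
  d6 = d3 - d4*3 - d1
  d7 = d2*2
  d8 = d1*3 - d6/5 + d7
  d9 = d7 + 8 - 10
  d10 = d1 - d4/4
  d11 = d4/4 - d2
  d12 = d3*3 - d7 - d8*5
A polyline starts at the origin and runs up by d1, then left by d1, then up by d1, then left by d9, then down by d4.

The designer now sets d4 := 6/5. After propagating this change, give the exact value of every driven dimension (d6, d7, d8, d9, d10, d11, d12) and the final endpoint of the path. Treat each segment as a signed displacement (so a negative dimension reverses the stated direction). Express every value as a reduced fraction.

d6 = -34/15
d7 = 17
d8 = 1459/75
d9 = 15
d10 = 11/30
d11 = -41/5
d12 = -1624/15
endpoint = (-47/3, 2/15)

Apply edit: d4 := 6/5
  d6 = d3 - d4*3 - d1 = -34/15
  d7 = d2*2 = 17
  d8 = d1*3 - d6/5 + d7 = 1459/75
  d9 = d7 + 8 - 10 = 15
  d10 = d1 - d4/4 = 11/30
  d11 = d4/4 - d2 = -41/5
  d12 = d3*3 - d7 - d8*5 = -1624/15
Walk from origin (0, 0):
  seg 1: up by d1 = 2/3 → (0, 2/3)
  seg 2: left by d1 = 2/3 → (-2/3, 2/3)
  seg 3: up by d1 = 2/3 → (-2/3, 4/3)
  seg 4: left by d9 = 15 → (-47/3, 4/3)
  seg 5: down by d4 = 6/5 → (-47/3, 2/15)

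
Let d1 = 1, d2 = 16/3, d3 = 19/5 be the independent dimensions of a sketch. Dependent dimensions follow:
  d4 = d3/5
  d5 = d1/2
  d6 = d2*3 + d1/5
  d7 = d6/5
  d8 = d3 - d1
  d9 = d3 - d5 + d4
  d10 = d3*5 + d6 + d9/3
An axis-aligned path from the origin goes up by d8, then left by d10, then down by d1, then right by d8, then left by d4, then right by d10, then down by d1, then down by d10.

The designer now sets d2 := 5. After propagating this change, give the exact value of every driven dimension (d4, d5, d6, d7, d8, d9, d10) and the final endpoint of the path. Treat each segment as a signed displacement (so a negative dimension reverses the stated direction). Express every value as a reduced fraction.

d4 = 19/25
d5 = 1/2
d6 = 76/5
d7 = 76/25
d8 = 14/5
d9 = 203/50
d10 = 5333/150
endpoint = (51/25, -5213/150)

Apply edit: d2 := 5
  d4 = d3/5 = 19/25
  d5 = d1/2 = 1/2
  d6 = d2*3 + d1/5 = 76/5
  d7 = d6/5 = 76/25
  d8 = d3 - d1 = 14/5
  d9 = d3 - d5 + d4 = 203/50
  d10 = d3*5 + d6 + d9/3 = 5333/150
Walk from origin (0, 0):
  seg 1: up by d8 = 14/5 → (0, 14/5)
  seg 2: left by d10 = 5333/150 → (-5333/150, 14/5)
  seg 3: down by d1 = 1 → (-5333/150, 9/5)
  seg 4: right by d8 = 14/5 → (-4913/150, 9/5)
  seg 5: left by d4 = 19/25 → (-5027/150, 9/5)
  seg 6: right by d10 = 5333/150 → (51/25, 9/5)
  seg 7: down by d1 = 1 → (51/25, 4/5)
  seg 8: down by d10 = 5333/150 → (51/25, -5213/150)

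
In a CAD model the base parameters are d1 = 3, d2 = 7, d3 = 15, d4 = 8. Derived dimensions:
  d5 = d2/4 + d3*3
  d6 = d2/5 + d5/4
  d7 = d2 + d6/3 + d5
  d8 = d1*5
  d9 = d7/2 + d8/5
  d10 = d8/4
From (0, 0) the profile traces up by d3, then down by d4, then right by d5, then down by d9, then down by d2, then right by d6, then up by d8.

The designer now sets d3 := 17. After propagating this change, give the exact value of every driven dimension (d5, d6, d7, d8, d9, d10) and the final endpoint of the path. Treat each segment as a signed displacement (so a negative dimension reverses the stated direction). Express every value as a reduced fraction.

Apply edit: d3 := 17
  d5 = d2/4 + d3*3 = 211/4
  d6 = d2/5 + d5/4 = 1167/80
  d7 = d2 + d6/3 + d5 = 5169/80
  d8 = d1*5 = 15
  d9 = d7/2 + d8/5 = 5649/160
  d10 = d8/4 = 15/4
Walk from origin (0, 0):
  seg 1: up by d3 = 17 → (0, 17)
  seg 2: down by d4 = 8 → (0, 9)
  seg 3: right by d5 = 211/4 → (211/4, 9)
  seg 4: down by d9 = 5649/160 → (211/4, -4209/160)
  seg 5: down by d2 = 7 → (211/4, -5329/160)
  seg 6: right by d6 = 1167/80 → (5387/80, -5329/160)
  seg 7: up by d8 = 15 → (5387/80, -2929/160)

d5 = 211/4
d6 = 1167/80
d7 = 5169/80
d8 = 15
d9 = 5649/160
d10 = 15/4
endpoint = (5387/80, -2929/160)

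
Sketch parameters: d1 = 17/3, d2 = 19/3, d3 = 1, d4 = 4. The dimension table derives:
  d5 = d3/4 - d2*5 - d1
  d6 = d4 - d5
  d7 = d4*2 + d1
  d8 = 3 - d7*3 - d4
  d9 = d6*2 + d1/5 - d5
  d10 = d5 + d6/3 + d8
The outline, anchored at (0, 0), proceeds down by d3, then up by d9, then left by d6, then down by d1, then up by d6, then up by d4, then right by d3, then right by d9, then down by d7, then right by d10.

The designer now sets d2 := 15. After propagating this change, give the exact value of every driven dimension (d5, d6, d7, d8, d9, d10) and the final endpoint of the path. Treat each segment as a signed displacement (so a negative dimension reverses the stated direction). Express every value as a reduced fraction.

d5 = -965/12
d6 = 1013/12
d7 = 41/3
d8 = -42
d9 = 15023/60
d10 = -1697/18
endpoint = (3271/45, 4777/15)

Apply edit: d2 := 15
  d5 = d3/4 - d2*5 - d1 = -965/12
  d6 = d4 - d5 = 1013/12
  d7 = d4*2 + d1 = 41/3
  d8 = 3 - d7*3 - d4 = -42
  d9 = d6*2 + d1/5 - d5 = 15023/60
  d10 = d5 + d6/3 + d8 = -1697/18
Walk from origin (0, 0):
  seg 1: down by d3 = 1 → (0, -1)
  seg 2: up by d9 = 15023/60 → (0, 14963/60)
  seg 3: left by d6 = 1013/12 → (-1013/12, 14963/60)
  seg 4: down by d1 = 17/3 → (-1013/12, 14623/60)
  seg 5: up by d6 = 1013/12 → (-1013/12, 4922/15)
  seg 6: up by d4 = 4 → (-1013/12, 4982/15)
  seg 7: right by d3 = 1 → (-1001/12, 4982/15)
  seg 8: right by d9 = 15023/60 → (5009/30, 4982/15)
  seg 9: down by d7 = 41/3 → (5009/30, 4777/15)
  seg 10: right by d10 = -1697/18 → (3271/45, 4777/15)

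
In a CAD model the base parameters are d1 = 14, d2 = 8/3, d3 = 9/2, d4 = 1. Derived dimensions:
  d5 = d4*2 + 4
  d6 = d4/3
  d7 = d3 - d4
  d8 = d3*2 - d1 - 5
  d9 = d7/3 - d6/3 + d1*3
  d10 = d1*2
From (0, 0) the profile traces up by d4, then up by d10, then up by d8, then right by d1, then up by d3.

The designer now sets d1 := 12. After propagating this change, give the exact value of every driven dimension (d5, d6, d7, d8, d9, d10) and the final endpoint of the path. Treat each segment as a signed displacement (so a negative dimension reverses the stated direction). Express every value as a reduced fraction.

d5 = 6
d6 = 1/3
d7 = 7/2
d8 = -8
d9 = 667/18
d10 = 24
endpoint = (12, 43/2)

Apply edit: d1 := 12
  d5 = d4*2 + 4 = 6
  d6 = d4/3 = 1/3
  d7 = d3 - d4 = 7/2
  d8 = d3*2 - d1 - 5 = -8
  d9 = d7/3 - d6/3 + d1*3 = 667/18
  d10 = d1*2 = 24
Walk from origin (0, 0):
  seg 1: up by d4 = 1 → (0, 1)
  seg 2: up by d10 = 24 → (0, 25)
  seg 3: up by d8 = -8 → (0, 17)
  seg 4: right by d1 = 12 → (12, 17)
  seg 5: up by d3 = 9/2 → (12, 43/2)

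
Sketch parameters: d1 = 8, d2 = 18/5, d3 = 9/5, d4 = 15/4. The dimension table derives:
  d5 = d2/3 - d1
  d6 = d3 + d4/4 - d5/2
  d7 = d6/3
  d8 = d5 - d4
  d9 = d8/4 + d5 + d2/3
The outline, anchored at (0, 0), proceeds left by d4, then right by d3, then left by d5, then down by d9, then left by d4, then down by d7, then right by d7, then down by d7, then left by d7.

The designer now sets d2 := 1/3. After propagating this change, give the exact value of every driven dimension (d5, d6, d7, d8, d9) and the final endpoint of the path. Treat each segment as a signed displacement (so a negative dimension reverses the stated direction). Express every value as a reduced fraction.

Apply edit: d2 := 1/3
  d5 = d2/3 - d1 = -71/9
  d6 = d3 + d4/4 - d5/2 = 4811/720
  d7 = d6/3 = 4811/2160
  d8 = d5 - d4 = -419/36
  d9 = d8/4 + d5 + d2/3 = -171/16
Walk from origin (0, 0):
  seg 1: left by d4 = 15/4 → (-15/4, 0)
  seg 2: right by d3 = 9/5 → (-39/20, 0)
  seg 3: left by d5 = -71/9 → (1069/180, 0)
  seg 4: down by d9 = -171/16 → (1069/180, 171/16)
  seg 5: left by d4 = 15/4 → (197/90, 171/16)
  seg 6: down by d7 = 4811/2160 → (197/90, 9137/1080)
  seg 7: right by d7 = 4811/2160 → (9539/2160, 9137/1080)
  seg 8: down by d7 = 4811/2160 → (9539/2160, 13463/2160)
  seg 9: left by d7 = 4811/2160 → (197/90, 13463/2160)

d5 = -71/9
d6 = 4811/720
d7 = 4811/2160
d8 = -419/36
d9 = -171/16
endpoint = (197/90, 13463/2160)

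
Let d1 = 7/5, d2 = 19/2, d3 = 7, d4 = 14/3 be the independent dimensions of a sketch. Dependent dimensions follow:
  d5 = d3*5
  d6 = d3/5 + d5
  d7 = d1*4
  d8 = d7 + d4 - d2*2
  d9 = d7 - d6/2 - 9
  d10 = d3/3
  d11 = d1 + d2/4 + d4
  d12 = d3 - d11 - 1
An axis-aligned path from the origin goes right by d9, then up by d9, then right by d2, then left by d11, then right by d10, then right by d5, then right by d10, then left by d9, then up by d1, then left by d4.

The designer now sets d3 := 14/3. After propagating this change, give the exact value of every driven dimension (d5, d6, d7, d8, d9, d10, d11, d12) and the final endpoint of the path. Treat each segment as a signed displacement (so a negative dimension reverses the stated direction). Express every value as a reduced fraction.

Apply edit: d3 := 14/3
  d5 = d3*5 = 70/3
  d6 = d3/5 + d5 = 364/15
  d7 = d1*4 = 28/5
  d8 = d7 + d4 - d2*2 = -131/15
  d9 = d7 - d6/2 - 9 = -233/15
  d10 = d3/3 = 14/9
  d11 = d1 + d2/4 + d4 = 1013/120
  d12 = d3 - d11 - 1 = -191/40
Walk from origin (0, 0):
  seg 1: right by d9 = -233/15 → (-233/15, 0)
  seg 2: up by d9 = -233/15 → (-233/15, -233/15)
  seg 3: right by d2 = 19/2 → (-181/30, -233/15)
  seg 4: left by d11 = 1013/120 → (-579/40, -233/15)
  seg 5: right by d10 = 14/9 → (-4651/360, -233/15)
  seg 6: right by d5 = 70/3 → (3749/360, -233/15)
  seg 7: right by d10 = 14/9 → (4309/360, -233/15)
  seg 8: left by d9 = -233/15 → (9901/360, -233/15)
  seg 9: up by d1 = 7/5 → (9901/360, -212/15)
  seg 10: left by d4 = 14/3 → (8221/360, -212/15)

d5 = 70/3
d6 = 364/15
d7 = 28/5
d8 = -131/15
d9 = -233/15
d10 = 14/9
d11 = 1013/120
d12 = -191/40
endpoint = (8221/360, -212/15)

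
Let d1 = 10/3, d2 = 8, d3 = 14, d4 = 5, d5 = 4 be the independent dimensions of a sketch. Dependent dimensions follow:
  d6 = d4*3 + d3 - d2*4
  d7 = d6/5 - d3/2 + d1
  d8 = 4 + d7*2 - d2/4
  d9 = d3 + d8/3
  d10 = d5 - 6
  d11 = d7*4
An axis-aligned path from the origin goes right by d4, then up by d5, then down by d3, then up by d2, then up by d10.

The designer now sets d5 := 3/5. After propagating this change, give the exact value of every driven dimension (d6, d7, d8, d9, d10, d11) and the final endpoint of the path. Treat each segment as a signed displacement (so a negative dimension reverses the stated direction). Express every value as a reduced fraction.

d6 = -3
d7 = -64/15
d8 = -98/15
d9 = 532/45
d10 = -27/5
d11 = -256/15
endpoint = (5, -54/5)

Apply edit: d5 := 3/5
  d6 = d4*3 + d3 - d2*4 = -3
  d7 = d6/5 - d3/2 + d1 = -64/15
  d8 = 4 + d7*2 - d2/4 = -98/15
  d9 = d3 + d8/3 = 532/45
  d10 = d5 - 6 = -27/5
  d11 = d7*4 = -256/15
Walk from origin (0, 0):
  seg 1: right by d4 = 5 → (5, 0)
  seg 2: up by d5 = 3/5 → (5, 3/5)
  seg 3: down by d3 = 14 → (5, -67/5)
  seg 4: up by d2 = 8 → (5, -27/5)
  seg 5: up by d10 = -27/5 → (5, -54/5)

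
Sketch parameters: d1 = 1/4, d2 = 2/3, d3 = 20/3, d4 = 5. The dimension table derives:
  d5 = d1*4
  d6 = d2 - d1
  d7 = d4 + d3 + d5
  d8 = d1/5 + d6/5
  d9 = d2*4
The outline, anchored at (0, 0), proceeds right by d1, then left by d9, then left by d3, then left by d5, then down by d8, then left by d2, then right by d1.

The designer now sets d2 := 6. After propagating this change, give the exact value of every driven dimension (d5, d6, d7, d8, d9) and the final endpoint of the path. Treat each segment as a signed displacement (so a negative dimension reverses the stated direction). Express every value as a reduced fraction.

d5 = 1
d6 = 23/4
d7 = 38/3
d8 = 6/5
d9 = 24
endpoint = (-223/6, -6/5)

Apply edit: d2 := 6
  d5 = d1*4 = 1
  d6 = d2 - d1 = 23/4
  d7 = d4 + d3 + d5 = 38/3
  d8 = d1/5 + d6/5 = 6/5
  d9 = d2*4 = 24
Walk from origin (0, 0):
  seg 1: right by d1 = 1/4 → (1/4, 0)
  seg 2: left by d9 = 24 → (-95/4, 0)
  seg 3: left by d3 = 20/3 → (-365/12, 0)
  seg 4: left by d5 = 1 → (-377/12, 0)
  seg 5: down by d8 = 6/5 → (-377/12, -6/5)
  seg 6: left by d2 = 6 → (-449/12, -6/5)
  seg 7: right by d1 = 1/4 → (-223/6, -6/5)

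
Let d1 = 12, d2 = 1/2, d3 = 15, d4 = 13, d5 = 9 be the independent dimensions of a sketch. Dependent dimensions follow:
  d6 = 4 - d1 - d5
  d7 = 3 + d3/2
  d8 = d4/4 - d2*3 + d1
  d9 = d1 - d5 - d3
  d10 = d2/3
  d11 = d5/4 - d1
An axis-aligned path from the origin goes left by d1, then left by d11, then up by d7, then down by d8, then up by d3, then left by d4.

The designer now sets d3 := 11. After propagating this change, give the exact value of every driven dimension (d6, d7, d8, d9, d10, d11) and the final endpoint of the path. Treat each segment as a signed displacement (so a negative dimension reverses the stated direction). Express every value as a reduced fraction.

Apply edit: d3 := 11
  d6 = 4 - d1 - d5 = -17
  d7 = 3 + d3/2 = 17/2
  d8 = d4/4 - d2*3 + d1 = 55/4
  d9 = d1 - d5 - d3 = -8
  d10 = d2/3 = 1/6
  d11 = d5/4 - d1 = -39/4
Walk from origin (0, 0):
  seg 1: left by d1 = 12 → (-12, 0)
  seg 2: left by d11 = -39/4 → (-9/4, 0)
  seg 3: up by d7 = 17/2 → (-9/4, 17/2)
  seg 4: down by d8 = 55/4 → (-9/4, -21/4)
  seg 5: up by d3 = 11 → (-9/4, 23/4)
  seg 6: left by d4 = 13 → (-61/4, 23/4)

d6 = -17
d7 = 17/2
d8 = 55/4
d9 = -8
d10 = 1/6
d11 = -39/4
endpoint = (-61/4, 23/4)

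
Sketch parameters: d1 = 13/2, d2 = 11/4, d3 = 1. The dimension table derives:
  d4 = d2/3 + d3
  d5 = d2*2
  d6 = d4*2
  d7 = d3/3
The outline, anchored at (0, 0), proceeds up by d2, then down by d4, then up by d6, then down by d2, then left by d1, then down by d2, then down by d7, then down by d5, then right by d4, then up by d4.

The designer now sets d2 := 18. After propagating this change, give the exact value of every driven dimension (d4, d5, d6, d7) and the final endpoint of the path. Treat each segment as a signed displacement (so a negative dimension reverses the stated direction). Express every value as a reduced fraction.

Apply edit: d2 := 18
  d4 = d2/3 + d3 = 7
  d5 = d2*2 = 36
  d6 = d4*2 = 14
  d7 = d3/3 = 1/3
Walk from origin (0, 0):
  seg 1: up by d2 = 18 → (0, 18)
  seg 2: down by d4 = 7 → (0, 11)
  seg 3: up by d6 = 14 → (0, 25)
  seg 4: down by d2 = 18 → (0, 7)
  seg 5: left by d1 = 13/2 → (-13/2, 7)
  seg 6: down by d2 = 18 → (-13/2, -11)
  seg 7: down by d7 = 1/3 → (-13/2, -34/3)
  seg 8: down by d5 = 36 → (-13/2, -142/3)
  seg 9: right by d4 = 7 → (1/2, -142/3)
  seg 10: up by d4 = 7 → (1/2, -121/3)

d4 = 7
d5 = 36
d6 = 14
d7 = 1/3
endpoint = (1/2, -121/3)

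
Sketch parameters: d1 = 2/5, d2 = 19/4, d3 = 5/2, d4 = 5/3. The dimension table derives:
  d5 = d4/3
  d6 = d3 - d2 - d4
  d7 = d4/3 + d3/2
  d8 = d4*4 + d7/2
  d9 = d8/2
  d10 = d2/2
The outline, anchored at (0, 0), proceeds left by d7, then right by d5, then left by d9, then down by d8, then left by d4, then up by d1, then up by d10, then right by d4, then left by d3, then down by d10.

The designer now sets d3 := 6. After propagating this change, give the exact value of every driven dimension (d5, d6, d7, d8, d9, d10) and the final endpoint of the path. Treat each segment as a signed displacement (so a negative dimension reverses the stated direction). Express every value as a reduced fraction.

d5 = 5/9
d6 = -5/12
d7 = 32/9
d8 = 76/9
d9 = 38/9
d10 = 19/8
endpoint = (-119/9, -362/45)

Apply edit: d3 := 6
  d5 = d4/3 = 5/9
  d6 = d3 - d2 - d4 = -5/12
  d7 = d4/3 + d3/2 = 32/9
  d8 = d4*4 + d7/2 = 76/9
  d9 = d8/2 = 38/9
  d10 = d2/2 = 19/8
Walk from origin (0, 0):
  seg 1: left by d7 = 32/9 → (-32/9, 0)
  seg 2: right by d5 = 5/9 → (-3, 0)
  seg 3: left by d9 = 38/9 → (-65/9, 0)
  seg 4: down by d8 = 76/9 → (-65/9, -76/9)
  seg 5: left by d4 = 5/3 → (-80/9, -76/9)
  seg 6: up by d1 = 2/5 → (-80/9, -362/45)
  seg 7: up by d10 = 19/8 → (-80/9, -2041/360)
  seg 8: right by d4 = 5/3 → (-65/9, -2041/360)
  seg 9: left by d3 = 6 → (-119/9, -2041/360)
  seg 10: down by d10 = 19/8 → (-119/9, -362/45)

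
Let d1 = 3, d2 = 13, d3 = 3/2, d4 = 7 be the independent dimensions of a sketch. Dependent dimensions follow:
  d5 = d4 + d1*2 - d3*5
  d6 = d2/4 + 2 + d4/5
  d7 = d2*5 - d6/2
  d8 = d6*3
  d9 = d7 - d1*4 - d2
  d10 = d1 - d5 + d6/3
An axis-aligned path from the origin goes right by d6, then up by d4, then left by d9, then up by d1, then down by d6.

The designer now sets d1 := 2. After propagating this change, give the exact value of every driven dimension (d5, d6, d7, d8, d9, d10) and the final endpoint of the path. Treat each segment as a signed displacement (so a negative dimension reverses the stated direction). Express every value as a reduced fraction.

d5 = 7/2
d6 = 133/20
d7 = 2467/40
d8 = 399/20
d9 = 1627/40
d10 = 43/60
endpoint = (-1361/40, 47/20)

Apply edit: d1 := 2
  d5 = d4 + d1*2 - d3*5 = 7/2
  d6 = d2/4 + 2 + d4/5 = 133/20
  d7 = d2*5 - d6/2 = 2467/40
  d8 = d6*3 = 399/20
  d9 = d7 - d1*4 - d2 = 1627/40
  d10 = d1 - d5 + d6/3 = 43/60
Walk from origin (0, 0):
  seg 1: right by d6 = 133/20 → (133/20, 0)
  seg 2: up by d4 = 7 → (133/20, 7)
  seg 3: left by d9 = 1627/40 → (-1361/40, 7)
  seg 4: up by d1 = 2 → (-1361/40, 9)
  seg 5: down by d6 = 133/20 → (-1361/40, 47/20)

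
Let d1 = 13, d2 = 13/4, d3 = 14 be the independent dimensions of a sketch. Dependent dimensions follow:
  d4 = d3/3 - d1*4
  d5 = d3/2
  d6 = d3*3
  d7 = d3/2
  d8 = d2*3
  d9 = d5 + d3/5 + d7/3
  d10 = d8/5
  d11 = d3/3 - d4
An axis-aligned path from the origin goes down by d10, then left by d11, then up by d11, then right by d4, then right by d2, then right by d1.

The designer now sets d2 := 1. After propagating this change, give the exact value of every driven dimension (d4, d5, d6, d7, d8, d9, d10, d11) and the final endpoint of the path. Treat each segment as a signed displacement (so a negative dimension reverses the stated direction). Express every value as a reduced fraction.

d4 = -142/3
d5 = 7
d6 = 42
d7 = 7
d8 = 3
d9 = 182/15
d10 = 3/5
d11 = 52
endpoint = (-256/3, 257/5)

Apply edit: d2 := 1
  d4 = d3/3 - d1*4 = -142/3
  d5 = d3/2 = 7
  d6 = d3*3 = 42
  d7 = d3/2 = 7
  d8 = d2*3 = 3
  d9 = d5 + d3/5 + d7/3 = 182/15
  d10 = d8/5 = 3/5
  d11 = d3/3 - d4 = 52
Walk from origin (0, 0):
  seg 1: down by d10 = 3/5 → (0, -3/5)
  seg 2: left by d11 = 52 → (-52, -3/5)
  seg 3: up by d11 = 52 → (-52, 257/5)
  seg 4: right by d4 = -142/3 → (-298/3, 257/5)
  seg 5: right by d2 = 1 → (-295/3, 257/5)
  seg 6: right by d1 = 13 → (-256/3, 257/5)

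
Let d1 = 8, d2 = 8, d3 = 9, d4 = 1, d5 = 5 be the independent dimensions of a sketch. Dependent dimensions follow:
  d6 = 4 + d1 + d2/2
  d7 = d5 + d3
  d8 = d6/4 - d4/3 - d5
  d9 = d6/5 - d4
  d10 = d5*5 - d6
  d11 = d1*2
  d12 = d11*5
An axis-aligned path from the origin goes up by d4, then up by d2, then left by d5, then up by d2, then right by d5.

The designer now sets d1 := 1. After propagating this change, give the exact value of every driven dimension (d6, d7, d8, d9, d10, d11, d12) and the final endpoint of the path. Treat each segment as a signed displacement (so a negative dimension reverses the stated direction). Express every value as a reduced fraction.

Apply edit: d1 := 1
  d6 = 4 + d1 + d2/2 = 9
  d7 = d5 + d3 = 14
  d8 = d6/4 - d4/3 - d5 = -37/12
  d9 = d6/5 - d4 = 4/5
  d10 = d5*5 - d6 = 16
  d11 = d1*2 = 2
  d12 = d11*5 = 10
Walk from origin (0, 0):
  seg 1: up by d4 = 1 → (0, 1)
  seg 2: up by d2 = 8 → (0, 9)
  seg 3: left by d5 = 5 → (-5, 9)
  seg 4: up by d2 = 8 → (-5, 17)
  seg 5: right by d5 = 5 → (0, 17)

d6 = 9
d7 = 14
d8 = -37/12
d9 = 4/5
d10 = 16
d11 = 2
d12 = 10
endpoint = (0, 17)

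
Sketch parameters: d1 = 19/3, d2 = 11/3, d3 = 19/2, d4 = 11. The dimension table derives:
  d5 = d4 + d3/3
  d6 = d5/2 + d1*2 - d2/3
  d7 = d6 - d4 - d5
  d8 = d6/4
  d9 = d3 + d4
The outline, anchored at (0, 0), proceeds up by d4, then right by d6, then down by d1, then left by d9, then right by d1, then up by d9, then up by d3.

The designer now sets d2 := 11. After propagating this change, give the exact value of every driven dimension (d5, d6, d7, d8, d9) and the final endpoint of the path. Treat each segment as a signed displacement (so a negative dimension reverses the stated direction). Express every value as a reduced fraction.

Apply edit: d2 := 11
  d5 = d4 + d3/3 = 85/6
  d6 = d5/2 + d1*2 - d2/3 = 193/12
  d7 = d6 - d4 - d5 = -109/12
  d8 = d6/4 = 193/48
  d9 = d3 + d4 = 41/2
Walk from origin (0, 0):
  seg 1: up by d4 = 11 → (0, 11)
  seg 2: right by d6 = 193/12 → (193/12, 11)
  seg 3: down by d1 = 19/3 → (193/12, 14/3)
  seg 4: left by d9 = 41/2 → (-53/12, 14/3)
  seg 5: right by d1 = 19/3 → (23/12, 14/3)
  seg 6: up by d9 = 41/2 → (23/12, 151/6)
  seg 7: up by d3 = 19/2 → (23/12, 104/3)

d5 = 85/6
d6 = 193/12
d7 = -109/12
d8 = 193/48
d9 = 41/2
endpoint = (23/12, 104/3)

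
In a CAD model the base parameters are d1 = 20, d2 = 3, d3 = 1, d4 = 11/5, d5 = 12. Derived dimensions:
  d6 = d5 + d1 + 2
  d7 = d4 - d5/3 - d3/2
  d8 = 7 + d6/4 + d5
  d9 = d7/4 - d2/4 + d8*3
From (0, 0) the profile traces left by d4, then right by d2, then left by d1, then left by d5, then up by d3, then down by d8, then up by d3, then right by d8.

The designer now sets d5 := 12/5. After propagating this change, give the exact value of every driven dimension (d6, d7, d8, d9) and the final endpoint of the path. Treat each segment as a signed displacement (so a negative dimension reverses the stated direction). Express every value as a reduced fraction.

d6 = 122/5
d7 = 9/10
d8 = 31/2
d9 = 1839/40
endpoint = (-61/10, -27/2)

Apply edit: d5 := 12/5
  d6 = d5 + d1 + 2 = 122/5
  d7 = d4 - d5/3 - d3/2 = 9/10
  d8 = 7 + d6/4 + d5 = 31/2
  d9 = d7/4 - d2/4 + d8*3 = 1839/40
Walk from origin (0, 0):
  seg 1: left by d4 = 11/5 → (-11/5, 0)
  seg 2: right by d2 = 3 → (4/5, 0)
  seg 3: left by d1 = 20 → (-96/5, 0)
  seg 4: left by d5 = 12/5 → (-108/5, 0)
  seg 5: up by d3 = 1 → (-108/5, 1)
  seg 6: down by d8 = 31/2 → (-108/5, -29/2)
  seg 7: up by d3 = 1 → (-108/5, -27/2)
  seg 8: right by d8 = 31/2 → (-61/10, -27/2)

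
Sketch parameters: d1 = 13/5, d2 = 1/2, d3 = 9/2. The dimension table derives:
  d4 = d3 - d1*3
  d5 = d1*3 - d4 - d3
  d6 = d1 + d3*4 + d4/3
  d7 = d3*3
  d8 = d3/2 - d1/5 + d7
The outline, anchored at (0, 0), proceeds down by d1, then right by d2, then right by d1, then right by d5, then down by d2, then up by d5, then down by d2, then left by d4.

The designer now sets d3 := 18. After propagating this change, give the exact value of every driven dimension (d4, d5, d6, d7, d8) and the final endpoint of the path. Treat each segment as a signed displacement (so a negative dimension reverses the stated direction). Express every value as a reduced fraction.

d4 = 51/5
d5 = -102/5
d6 = 78
d7 = 54
d8 = 1562/25
endpoint = (-55/2, -24)

Apply edit: d3 := 18
  d4 = d3 - d1*3 = 51/5
  d5 = d1*3 - d4 - d3 = -102/5
  d6 = d1 + d3*4 + d4/3 = 78
  d7 = d3*3 = 54
  d8 = d3/2 - d1/5 + d7 = 1562/25
Walk from origin (0, 0):
  seg 1: down by d1 = 13/5 → (0, -13/5)
  seg 2: right by d2 = 1/2 → (1/2, -13/5)
  seg 3: right by d1 = 13/5 → (31/10, -13/5)
  seg 4: right by d5 = -102/5 → (-173/10, -13/5)
  seg 5: down by d2 = 1/2 → (-173/10, -31/10)
  seg 6: up by d5 = -102/5 → (-173/10, -47/2)
  seg 7: down by d2 = 1/2 → (-173/10, -24)
  seg 8: left by d4 = 51/5 → (-55/2, -24)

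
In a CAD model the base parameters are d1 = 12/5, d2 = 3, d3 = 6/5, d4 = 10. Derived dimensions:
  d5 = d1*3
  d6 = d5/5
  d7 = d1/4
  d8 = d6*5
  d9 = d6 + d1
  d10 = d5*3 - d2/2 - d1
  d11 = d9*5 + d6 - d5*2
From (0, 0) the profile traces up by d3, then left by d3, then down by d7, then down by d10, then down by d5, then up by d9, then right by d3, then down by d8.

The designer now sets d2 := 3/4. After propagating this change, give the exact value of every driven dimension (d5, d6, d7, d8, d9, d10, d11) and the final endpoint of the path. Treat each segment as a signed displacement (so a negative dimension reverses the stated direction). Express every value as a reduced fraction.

Apply edit: d2 := 3/4
  d5 = d1*3 = 36/5
  d6 = d5/5 = 36/25
  d7 = d1/4 = 3/5
  d8 = d6*5 = 36/5
  d9 = d6 + d1 = 96/25
  d10 = d5*3 - d2/2 - d1 = 753/40
  d11 = d9*5 + d6 - d5*2 = 156/25
Walk from origin (0, 0):
  seg 1: up by d3 = 6/5 → (0, 6/5)
  seg 2: left by d3 = 6/5 → (-6/5, 6/5)
  seg 3: down by d7 = 3/5 → (-6/5, 3/5)
  seg 4: down by d10 = 753/40 → (-6/5, -729/40)
  seg 5: down by d5 = 36/5 → (-6/5, -1017/40)
  seg 6: up by d9 = 96/25 → (-6/5, -4317/200)
  seg 7: right by d3 = 6/5 → (0, -4317/200)
  seg 8: down by d8 = 36/5 → (0, -5757/200)

d5 = 36/5
d6 = 36/25
d7 = 3/5
d8 = 36/5
d9 = 96/25
d10 = 753/40
d11 = 156/25
endpoint = (0, -5757/200)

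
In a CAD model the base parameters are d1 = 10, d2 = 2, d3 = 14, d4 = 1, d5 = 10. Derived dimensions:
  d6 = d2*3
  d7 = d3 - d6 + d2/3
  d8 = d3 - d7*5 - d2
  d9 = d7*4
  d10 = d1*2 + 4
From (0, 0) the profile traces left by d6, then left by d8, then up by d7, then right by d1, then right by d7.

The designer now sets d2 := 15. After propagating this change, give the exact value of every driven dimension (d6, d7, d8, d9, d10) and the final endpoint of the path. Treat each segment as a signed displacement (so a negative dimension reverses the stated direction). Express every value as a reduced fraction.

d6 = 45
d7 = -26
d8 = 129
d9 = -104
d10 = 24
endpoint = (-190, -26)

Apply edit: d2 := 15
  d6 = d2*3 = 45
  d7 = d3 - d6 + d2/3 = -26
  d8 = d3 - d7*5 - d2 = 129
  d9 = d7*4 = -104
  d10 = d1*2 + 4 = 24
Walk from origin (0, 0):
  seg 1: left by d6 = 45 → (-45, 0)
  seg 2: left by d8 = 129 → (-174, 0)
  seg 3: up by d7 = -26 → (-174, -26)
  seg 4: right by d1 = 10 → (-164, -26)
  seg 5: right by d7 = -26 → (-190, -26)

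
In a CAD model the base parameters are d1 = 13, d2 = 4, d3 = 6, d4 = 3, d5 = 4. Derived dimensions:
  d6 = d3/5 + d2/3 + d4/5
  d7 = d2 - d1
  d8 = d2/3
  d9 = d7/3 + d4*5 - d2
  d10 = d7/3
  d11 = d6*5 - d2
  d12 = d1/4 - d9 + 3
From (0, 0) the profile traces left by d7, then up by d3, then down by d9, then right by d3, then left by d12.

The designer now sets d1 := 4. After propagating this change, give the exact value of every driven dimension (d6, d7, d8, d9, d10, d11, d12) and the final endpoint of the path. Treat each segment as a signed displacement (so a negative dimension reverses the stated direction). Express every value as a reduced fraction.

d6 = 47/15
d7 = 0
d8 = 4/3
d9 = 11
d10 = 0
d11 = 35/3
d12 = -7
endpoint = (13, -5)

Apply edit: d1 := 4
  d6 = d3/5 + d2/3 + d4/5 = 47/15
  d7 = d2 - d1 = 0
  d8 = d2/3 = 4/3
  d9 = d7/3 + d4*5 - d2 = 11
  d10 = d7/3 = 0
  d11 = d6*5 - d2 = 35/3
  d12 = d1/4 - d9 + 3 = -7
Walk from origin (0, 0):
  seg 1: left by d7 = 0 → (0, 0)
  seg 2: up by d3 = 6 → (0, 6)
  seg 3: down by d9 = 11 → (0, -5)
  seg 4: right by d3 = 6 → (6, -5)
  seg 5: left by d12 = -7 → (13, -5)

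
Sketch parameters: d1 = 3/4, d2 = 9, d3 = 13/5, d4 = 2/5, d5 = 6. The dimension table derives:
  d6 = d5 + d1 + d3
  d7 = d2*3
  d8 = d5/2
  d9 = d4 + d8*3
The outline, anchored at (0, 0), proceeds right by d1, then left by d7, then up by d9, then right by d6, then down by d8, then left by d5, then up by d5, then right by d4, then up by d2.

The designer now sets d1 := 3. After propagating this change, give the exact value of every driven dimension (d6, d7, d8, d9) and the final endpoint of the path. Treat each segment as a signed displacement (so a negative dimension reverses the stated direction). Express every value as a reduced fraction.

Apply edit: d1 := 3
  d6 = d5 + d1 + d3 = 58/5
  d7 = d2*3 = 27
  d8 = d5/2 = 3
  d9 = d4 + d8*3 = 47/5
Walk from origin (0, 0):
  seg 1: right by d1 = 3 → (3, 0)
  seg 2: left by d7 = 27 → (-24, 0)
  seg 3: up by d9 = 47/5 → (-24, 47/5)
  seg 4: right by d6 = 58/5 → (-62/5, 47/5)
  seg 5: down by d8 = 3 → (-62/5, 32/5)
  seg 6: left by d5 = 6 → (-92/5, 32/5)
  seg 7: up by d5 = 6 → (-92/5, 62/5)
  seg 8: right by d4 = 2/5 → (-18, 62/5)
  seg 9: up by d2 = 9 → (-18, 107/5)

d6 = 58/5
d7 = 27
d8 = 3
d9 = 47/5
endpoint = (-18, 107/5)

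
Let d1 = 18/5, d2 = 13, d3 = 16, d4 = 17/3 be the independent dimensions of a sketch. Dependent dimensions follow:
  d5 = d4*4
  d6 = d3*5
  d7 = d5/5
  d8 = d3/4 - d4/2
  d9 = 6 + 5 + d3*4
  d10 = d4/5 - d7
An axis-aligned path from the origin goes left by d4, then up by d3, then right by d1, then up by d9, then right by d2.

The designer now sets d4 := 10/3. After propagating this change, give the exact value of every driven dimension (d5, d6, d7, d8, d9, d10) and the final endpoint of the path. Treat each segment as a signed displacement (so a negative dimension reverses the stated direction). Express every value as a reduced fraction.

Apply edit: d4 := 10/3
  d5 = d4*4 = 40/3
  d6 = d3*5 = 80
  d7 = d5/5 = 8/3
  d8 = d3/4 - d4/2 = 7/3
  d9 = 6 + 5 + d3*4 = 75
  d10 = d4/5 - d7 = -2
Walk from origin (0, 0):
  seg 1: left by d4 = 10/3 → (-10/3, 0)
  seg 2: up by d3 = 16 → (-10/3, 16)
  seg 3: right by d1 = 18/5 → (4/15, 16)
  seg 4: up by d9 = 75 → (4/15, 91)
  seg 5: right by d2 = 13 → (199/15, 91)

d5 = 40/3
d6 = 80
d7 = 8/3
d8 = 7/3
d9 = 75
d10 = -2
endpoint = (199/15, 91)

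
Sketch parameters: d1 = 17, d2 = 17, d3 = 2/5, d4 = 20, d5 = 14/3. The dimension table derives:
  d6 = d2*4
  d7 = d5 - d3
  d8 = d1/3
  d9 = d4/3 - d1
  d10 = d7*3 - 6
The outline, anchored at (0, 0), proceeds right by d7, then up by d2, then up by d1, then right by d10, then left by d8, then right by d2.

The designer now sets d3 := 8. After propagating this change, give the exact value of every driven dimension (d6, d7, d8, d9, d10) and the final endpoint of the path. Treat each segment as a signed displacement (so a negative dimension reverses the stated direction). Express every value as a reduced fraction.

Apply edit: d3 := 8
  d6 = d2*4 = 68
  d7 = d5 - d3 = -10/3
  d8 = d1/3 = 17/3
  d9 = d4/3 - d1 = -31/3
  d10 = d7*3 - 6 = -16
Walk from origin (0, 0):
  seg 1: right by d7 = -10/3 → (-10/3, 0)
  seg 2: up by d2 = 17 → (-10/3, 17)
  seg 3: up by d1 = 17 → (-10/3, 34)
  seg 4: right by d10 = -16 → (-58/3, 34)
  seg 5: left by d8 = 17/3 → (-25, 34)
  seg 6: right by d2 = 17 → (-8, 34)

d6 = 68
d7 = -10/3
d8 = 17/3
d9 = -31/3
d10 = -16
endpoint = (-8, 34)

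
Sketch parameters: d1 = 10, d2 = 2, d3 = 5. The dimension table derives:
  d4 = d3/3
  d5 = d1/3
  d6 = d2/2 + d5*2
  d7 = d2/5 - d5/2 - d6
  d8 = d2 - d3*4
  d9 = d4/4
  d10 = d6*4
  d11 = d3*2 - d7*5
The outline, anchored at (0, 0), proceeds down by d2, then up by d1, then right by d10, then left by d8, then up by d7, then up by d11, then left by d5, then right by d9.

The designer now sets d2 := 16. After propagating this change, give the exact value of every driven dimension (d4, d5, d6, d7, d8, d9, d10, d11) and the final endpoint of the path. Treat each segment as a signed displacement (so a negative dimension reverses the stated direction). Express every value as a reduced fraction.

d4 = 5/3
d5 = 10/3
d6 = 44/3
d7 = -197/15
d8 = -4
d9 = 5/12
d10 = 176/3
d11 = 227/3
endpoint = (239/4, 848/15)

Apply edit: d2 := 16
  d4 = d3/3 = 5/3
  d5 = d1/3 = 10/3
  d6 = d2/2 + d5*2 = 44/3
  d7 = d2/5 - d5/2 - d6 = -197/15
  d8 = d2 - d3*4 = -4
  d9 = d4/4 = 5/12
  d10 = d6*4 = 176/3
  d11 = d3*2 - d7*5 = 227/3
Walk from origin (0, 0):
  seg 1: down by d2 = 16 → (0, -16)
  seg 2: up by d1 = 10 → (0, -6)
  seg 3: right by d10 = 176/3 → (176/3, -6)
  seg 4: left by d8 = -4 → (188/3, -6)
  seg 5: up by d7 = -197/15 → (188/3, -287/15)
  seg 6: up by d11 = 227/3 → (188/3, 848/15)
  seg 7: left by d5 = 10/3 → (178/3, 848/15)
  seg 8: right by d9 = 5/12 → (239/4, 848/15)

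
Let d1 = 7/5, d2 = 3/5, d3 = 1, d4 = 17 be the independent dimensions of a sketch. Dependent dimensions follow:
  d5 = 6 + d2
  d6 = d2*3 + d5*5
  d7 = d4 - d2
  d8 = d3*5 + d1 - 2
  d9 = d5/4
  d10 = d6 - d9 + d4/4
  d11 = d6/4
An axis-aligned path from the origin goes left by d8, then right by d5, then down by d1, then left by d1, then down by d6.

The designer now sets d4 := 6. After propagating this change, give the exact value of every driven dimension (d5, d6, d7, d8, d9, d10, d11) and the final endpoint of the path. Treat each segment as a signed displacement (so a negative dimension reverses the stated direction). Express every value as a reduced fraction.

d5 = 33/5
d6 = 174/5
d7 = 27/5
d8 = 22/5
d9 = 33/20
d10 = 693/20
d11 = 87/10
endpoint = (4/5, -181/5)

Apply edit: d4 := 6
  d5 = 6 + d2 = 33/5
  d6 = d2*3 + d5*5 = 174/5
  d7 = d4 - d2 = 27/5
  d8 = d3*5 + d1 - 2 = 22/5
  d9 = d5/4 = 33/20
  d10 = d6 - d9 + d4/4 = 693/20
  d11 = d6/4 = 87/10
Walk from origin (0, 0):
  seg 1: left by d8 = 22/5 → (-22/5, 0)
  seg 2: right by d5 = 33/5 → (11/5, 0)
  seg 3: down by d1 = 7/5 → (11/5, -7/5)
  seg 4: left by d1 = 7/5 → (4/5, -7/5)
  seg 5: down by d6 = 174/5 → (4/5, -181/5)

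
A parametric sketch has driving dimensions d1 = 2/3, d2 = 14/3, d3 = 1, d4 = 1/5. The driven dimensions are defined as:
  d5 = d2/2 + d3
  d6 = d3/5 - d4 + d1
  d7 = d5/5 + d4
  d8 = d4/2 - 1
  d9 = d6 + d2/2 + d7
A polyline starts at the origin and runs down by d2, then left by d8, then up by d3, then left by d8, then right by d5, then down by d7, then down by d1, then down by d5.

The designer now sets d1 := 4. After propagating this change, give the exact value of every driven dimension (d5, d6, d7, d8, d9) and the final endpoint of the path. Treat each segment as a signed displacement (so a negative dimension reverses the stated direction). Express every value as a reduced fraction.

Apply edit: d1 := 4
  d5 = d2/2 + d3 = 10/3
  d6 = d3/5 - d4 + d1 = 4
  d7 = d5/5 + d4 = 13/15
  d8 = d4/2 - 1 = -9/10
  d9 = d6 + d2/2 + d7 = 36/5
Walk from origin (0, 0):
  seg 1: down by d2 = 14/3 → (0, -14/3)
  seg 2: left by d8 = -9/10 → (9/10, -14/3)
  seg 3: up by d3 = 1 → (9/10, -11/3)
  seg 4: left by d8 = -9/10 → (9/5, -11/3)
  seg 5: right by d5 = 10/3 → (77/15, -11/3)
  seg 6: down by d7 = 13/15 → (77/15, -68/15)
  seg 7: down by d1 = 4 → (77/15, -128/15)
  seg 8: down by d5 = 10/3 → (77/15, -178/15)

d5 = 10/3
d6 = 4
d7 = 13/15
d8 = -9/10
d9 = 36/5
endpoint = (77/15, -178/15)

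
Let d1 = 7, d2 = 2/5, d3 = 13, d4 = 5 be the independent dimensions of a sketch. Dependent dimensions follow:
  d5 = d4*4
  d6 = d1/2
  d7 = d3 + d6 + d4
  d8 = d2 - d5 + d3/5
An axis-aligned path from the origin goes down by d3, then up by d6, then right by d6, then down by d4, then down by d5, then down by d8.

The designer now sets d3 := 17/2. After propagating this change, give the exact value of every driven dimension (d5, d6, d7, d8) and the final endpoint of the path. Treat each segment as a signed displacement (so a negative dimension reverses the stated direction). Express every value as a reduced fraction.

d5 = 20
d6 = 7/2
d7 = 17
d8 = -179/10
endpoint = (7/2, -121/10)

Apply edit: d3 := 17/2
  d5 = d4*4 = 20
  d6 = d1/2 = 7/2
  d7 = d3 + d6 + d4 = 17
  d8 = d2 - d5 + d3/5 = -179/10
Walk from origin (0, 0):
  seg 1: down by d3 = 17/2 → (0, -17/2)
  seg 2: up by d6 = 7/2 → (0, -5)
  seg 3: right by d6 = 7/2 → (7/2, -5)
  seg 4: down by d4 = 5 → (7/2, -10)
  seg 5: down by d5 = 20 → (7/2, -30)
  seg 6: down by d8 = -179/10 → (7/2, -121/10)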